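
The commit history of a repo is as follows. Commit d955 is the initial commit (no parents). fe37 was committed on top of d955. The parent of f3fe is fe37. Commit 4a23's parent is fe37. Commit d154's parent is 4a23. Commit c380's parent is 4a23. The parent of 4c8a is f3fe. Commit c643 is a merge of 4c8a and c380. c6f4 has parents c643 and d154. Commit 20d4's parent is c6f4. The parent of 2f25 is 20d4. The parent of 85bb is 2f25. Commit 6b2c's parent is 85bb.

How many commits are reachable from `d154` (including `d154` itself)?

Walking parent pointers from d154: reachable set = {4a23, d154, d955, fe37}.
That is 4 commits.

4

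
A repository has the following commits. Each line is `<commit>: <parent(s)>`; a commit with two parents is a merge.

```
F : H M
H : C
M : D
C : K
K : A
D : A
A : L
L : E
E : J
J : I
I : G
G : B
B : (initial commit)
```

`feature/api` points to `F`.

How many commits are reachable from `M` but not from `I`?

Reachable from M: {A, B, D, E, G, I, J, L, M}.
Reachable from I: {B, G, I}.
In M's history but not I's: {A, D, E, J, L, M} — 6 commits.

6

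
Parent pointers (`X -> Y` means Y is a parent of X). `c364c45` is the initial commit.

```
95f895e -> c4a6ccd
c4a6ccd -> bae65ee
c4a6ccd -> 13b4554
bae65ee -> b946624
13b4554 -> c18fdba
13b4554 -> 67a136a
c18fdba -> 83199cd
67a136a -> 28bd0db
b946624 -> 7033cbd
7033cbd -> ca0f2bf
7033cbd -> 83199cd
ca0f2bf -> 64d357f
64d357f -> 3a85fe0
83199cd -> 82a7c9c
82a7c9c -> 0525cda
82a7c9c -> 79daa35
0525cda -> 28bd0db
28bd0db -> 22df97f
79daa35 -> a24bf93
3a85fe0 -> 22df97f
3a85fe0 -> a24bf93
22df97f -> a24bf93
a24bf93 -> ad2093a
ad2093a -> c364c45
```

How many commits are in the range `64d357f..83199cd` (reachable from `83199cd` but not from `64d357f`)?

Reachable from 83199cd: {0525cda, 22df97f, 28bd0db, 79daa35, 82a7c9c, 83199cd, a24bf93, ad2093a, c364c45}.
Reachable from 64d357f: {22df97f, 3a85fe0, 64d357f, a24bf93, ad2093a, c364c45}.
In 83199cd's history but not 64d357f's: {0525cda, 28bd0db, 79daa35, 82a7c9c, 83199cd} — 5 commits.

5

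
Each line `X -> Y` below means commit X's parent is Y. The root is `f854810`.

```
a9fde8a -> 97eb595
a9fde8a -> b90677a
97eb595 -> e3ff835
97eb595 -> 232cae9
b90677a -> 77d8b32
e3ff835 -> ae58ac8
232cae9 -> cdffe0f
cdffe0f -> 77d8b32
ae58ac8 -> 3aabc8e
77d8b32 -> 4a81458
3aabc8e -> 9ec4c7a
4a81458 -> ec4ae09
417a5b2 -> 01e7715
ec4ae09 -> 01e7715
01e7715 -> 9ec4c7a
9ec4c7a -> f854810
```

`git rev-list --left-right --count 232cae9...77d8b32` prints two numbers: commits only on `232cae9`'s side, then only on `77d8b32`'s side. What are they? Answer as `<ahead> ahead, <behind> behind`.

Reachable from 232cae9: {01e7715, 232cae9, 4a81458, 77d8b32, 9ec4c7a, cdffe0f, ec4ae09, f854810}.
Reachable from 77d8b32: {01e7715, 4a81458, 77d8b32, 9ec4c7a, ec4ae09, f854810}.
Only in 232cae9's history (ahead): {232cae9, cdffe0f} — 2.
Only in 77d8b32's history (behind): {} — 0.

2 ahead, 0 behind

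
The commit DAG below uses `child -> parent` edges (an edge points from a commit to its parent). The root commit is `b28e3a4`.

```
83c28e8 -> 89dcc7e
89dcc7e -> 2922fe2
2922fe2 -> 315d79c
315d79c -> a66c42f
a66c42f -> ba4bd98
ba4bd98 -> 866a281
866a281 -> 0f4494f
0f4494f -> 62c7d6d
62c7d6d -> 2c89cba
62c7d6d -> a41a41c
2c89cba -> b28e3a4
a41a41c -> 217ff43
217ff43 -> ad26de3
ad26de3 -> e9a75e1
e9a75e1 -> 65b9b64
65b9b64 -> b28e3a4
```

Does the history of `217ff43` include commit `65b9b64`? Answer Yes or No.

Yes

Ancestors of 217ff43 (commits reachable by following parents): {217ff43, 65b9b64, ad26de3, b28e3a4, e9a75e1}.
65b9b64 is in that set, so it is an ancestor of 217ff43.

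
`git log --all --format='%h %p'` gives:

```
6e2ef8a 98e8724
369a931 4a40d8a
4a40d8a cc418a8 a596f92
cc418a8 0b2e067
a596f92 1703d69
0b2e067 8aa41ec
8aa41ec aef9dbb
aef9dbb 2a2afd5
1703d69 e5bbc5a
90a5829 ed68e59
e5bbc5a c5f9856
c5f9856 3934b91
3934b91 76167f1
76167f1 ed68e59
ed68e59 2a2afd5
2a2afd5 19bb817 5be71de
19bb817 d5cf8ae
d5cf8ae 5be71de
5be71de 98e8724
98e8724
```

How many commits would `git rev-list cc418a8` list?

Walking parent pointers from cc418a8: reachable set = {0b2e067, 19bb817, 2a2afd5, 5be71de, 8aa41ec, 98e8724, aef9dbb, cc418a8, d5cf8ae}.
That is 9 commits.

9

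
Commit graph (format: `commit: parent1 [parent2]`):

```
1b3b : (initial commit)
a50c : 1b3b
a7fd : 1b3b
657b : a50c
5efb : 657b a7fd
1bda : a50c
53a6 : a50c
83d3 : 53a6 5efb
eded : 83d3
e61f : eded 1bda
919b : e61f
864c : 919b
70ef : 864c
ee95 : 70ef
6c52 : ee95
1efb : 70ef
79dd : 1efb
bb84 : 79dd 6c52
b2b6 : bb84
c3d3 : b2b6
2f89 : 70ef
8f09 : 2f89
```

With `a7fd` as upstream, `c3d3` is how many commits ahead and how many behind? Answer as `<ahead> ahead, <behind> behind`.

18 ahead, 0 behind

Reachable from c3d3: {1b3b, 1bda, 1efb, 53a6, 5efb, 657b, 6c52, 70ef, 79dd, 83d3, 864c, 919b, a50c, a7fd, b2b6, bb84, c3d3, e61f, eded, ee95}.
Reachable from a7fd: {1b3b, a7fd}.
Only in c3d3's history (ahead): {1bda, 1efb, 53a6, 5efb, 657b, 6c52, 70ef, 79dd, 83d3, 864c, 919b, a50c, b2b6, bb84, c3d3, e61f, eded, ee95} — 18.
Only in a7fd's history (behind): {} — 0.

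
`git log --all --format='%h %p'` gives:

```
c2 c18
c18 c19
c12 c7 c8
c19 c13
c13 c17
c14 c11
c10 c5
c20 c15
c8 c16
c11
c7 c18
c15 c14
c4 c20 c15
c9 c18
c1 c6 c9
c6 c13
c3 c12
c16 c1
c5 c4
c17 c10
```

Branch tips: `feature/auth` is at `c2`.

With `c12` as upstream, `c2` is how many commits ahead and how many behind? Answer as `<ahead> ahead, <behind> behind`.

Reachable from c2: {c10, c11, c13, c14, c15, c17, c18, c19, c2, c20, c4, c5}.
Reachable from c12: {c1, c10, c11, c12, c13, c14, c15, c16, c17, c18, c19, c20, c4, c5, c6, c7, c8, c9}.
Only in c2's history (ahead): {c2} — 1.
Only in c12's history (behind): {c1, c12, c16, c6, c7, c8, c9} — 7.

1 ahead, 7 behind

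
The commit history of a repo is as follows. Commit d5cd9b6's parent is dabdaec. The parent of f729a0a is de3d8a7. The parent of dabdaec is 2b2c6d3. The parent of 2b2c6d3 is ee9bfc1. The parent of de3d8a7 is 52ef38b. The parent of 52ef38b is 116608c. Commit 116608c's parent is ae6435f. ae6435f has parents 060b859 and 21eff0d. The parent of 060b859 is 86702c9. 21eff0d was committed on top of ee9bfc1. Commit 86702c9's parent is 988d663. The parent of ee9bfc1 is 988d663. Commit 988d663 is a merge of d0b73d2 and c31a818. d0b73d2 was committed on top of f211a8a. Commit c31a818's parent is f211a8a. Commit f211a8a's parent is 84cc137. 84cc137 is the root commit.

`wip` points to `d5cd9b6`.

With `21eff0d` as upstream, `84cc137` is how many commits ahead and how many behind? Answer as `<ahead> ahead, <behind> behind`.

0 ahead, 6 behind

Reachable from 84cc137: {84cc137}.
Reachable from 21eff0d: {21eff0d, 84cc137, 988d663, c31a818, d0b73d2, ee9bfc1, f211a8a}.
Only in 84cc137's history (ahead): {} — 0.
Only in 21eff0d's history (behind): {21eff0d, 988d663, c31a818, d0b73d2, ee9bfc1, f211a8a} — 6.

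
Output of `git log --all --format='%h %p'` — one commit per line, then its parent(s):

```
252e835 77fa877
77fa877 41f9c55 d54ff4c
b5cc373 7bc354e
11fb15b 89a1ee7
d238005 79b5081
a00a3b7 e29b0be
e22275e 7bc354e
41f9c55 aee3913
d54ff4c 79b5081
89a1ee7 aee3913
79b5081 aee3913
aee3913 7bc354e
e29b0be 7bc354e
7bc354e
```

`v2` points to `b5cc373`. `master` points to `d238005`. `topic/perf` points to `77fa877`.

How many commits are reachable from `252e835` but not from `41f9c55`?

4

Reachable from 252e835: {252e835, 41f9c55, 77fa877, 79b5081, 7bc354e, aee3913, d54ff4c}.
Reachable from 41f9c55: {41f9c55, 7bc354e, aee3913}.
In 252e835's history but not 41f9c55's: {252e835, 77fa877, 79b5081, d54ff4c} — 4 commits.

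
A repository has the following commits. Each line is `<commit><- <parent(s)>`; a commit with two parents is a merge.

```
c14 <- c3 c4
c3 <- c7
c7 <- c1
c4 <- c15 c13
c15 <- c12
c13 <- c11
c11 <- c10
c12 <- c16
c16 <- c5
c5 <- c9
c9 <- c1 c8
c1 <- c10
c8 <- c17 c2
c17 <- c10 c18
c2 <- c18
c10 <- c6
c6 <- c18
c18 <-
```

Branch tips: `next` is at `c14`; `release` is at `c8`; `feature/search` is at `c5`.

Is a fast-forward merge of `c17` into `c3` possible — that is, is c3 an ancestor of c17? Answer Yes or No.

No

A fast-forward from c3 to c17 is possible iff c3 is an ancestor of c17.
Ancestors of c17: {c10, c17, c18, c6}.
c3 is not among them, so fast-forward is not possible.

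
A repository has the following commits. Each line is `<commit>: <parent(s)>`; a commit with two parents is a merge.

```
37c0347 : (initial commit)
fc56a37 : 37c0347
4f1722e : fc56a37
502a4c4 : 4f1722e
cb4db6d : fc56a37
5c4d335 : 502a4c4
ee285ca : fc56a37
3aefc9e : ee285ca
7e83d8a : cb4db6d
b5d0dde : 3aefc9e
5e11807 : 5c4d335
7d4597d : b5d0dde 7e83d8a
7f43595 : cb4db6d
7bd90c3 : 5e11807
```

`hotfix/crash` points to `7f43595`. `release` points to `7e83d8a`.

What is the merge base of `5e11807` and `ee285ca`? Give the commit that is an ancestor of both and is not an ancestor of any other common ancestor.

fc56a37

Ancestors of 5e11807: {37c0347, 4f1722e, 502a4c4, 5c4d335, 5e11807, fc56a37}.
Ancestors of ee285ca: {37c0347, ee285ca, fc56a37}.
Common ancestors: {37c0347, fc56a37}.
Among these, fc56a37 is not an ancestor of any other common ancestor — it is the merge base.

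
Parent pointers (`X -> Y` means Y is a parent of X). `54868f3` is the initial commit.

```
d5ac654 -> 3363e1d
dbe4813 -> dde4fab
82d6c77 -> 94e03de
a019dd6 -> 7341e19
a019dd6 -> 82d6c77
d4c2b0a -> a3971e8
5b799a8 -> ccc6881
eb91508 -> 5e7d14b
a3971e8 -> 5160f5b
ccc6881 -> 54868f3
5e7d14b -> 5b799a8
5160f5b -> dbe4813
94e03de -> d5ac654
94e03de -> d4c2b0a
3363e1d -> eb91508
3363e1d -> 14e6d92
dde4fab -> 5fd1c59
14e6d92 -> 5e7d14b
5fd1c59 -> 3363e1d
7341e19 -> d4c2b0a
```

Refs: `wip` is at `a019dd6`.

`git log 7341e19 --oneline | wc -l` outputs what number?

Walking parent pointers from 7341e19: reachable set = {14e6d92, 3363e1d, 5160f5b, 54868f3, 5b799a8, 5e7d14b, 5fd1c59, 7341e19, a3971e8, ccc6881, d4c2b0a, dbe4813, dde4fab, eb91508}.
That is 14 commits.

14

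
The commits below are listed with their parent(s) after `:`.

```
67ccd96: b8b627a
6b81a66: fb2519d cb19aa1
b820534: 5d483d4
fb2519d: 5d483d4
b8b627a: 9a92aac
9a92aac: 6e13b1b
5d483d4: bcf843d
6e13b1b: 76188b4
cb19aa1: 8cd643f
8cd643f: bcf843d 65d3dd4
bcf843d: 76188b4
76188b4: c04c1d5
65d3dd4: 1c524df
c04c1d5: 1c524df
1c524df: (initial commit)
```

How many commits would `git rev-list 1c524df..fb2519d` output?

5

Reachable from fb2519d: {1c524df, 5d483d4, 76188b4, bcf843d, c04c1d5, fb2519d}.
Reachable from 1c524df: {1c524df}.
In fb2519d's history but not 1c524df's: {5d483d4, 76188b4, bcf843d, c04c1d5, fb2519d} — 5 commits.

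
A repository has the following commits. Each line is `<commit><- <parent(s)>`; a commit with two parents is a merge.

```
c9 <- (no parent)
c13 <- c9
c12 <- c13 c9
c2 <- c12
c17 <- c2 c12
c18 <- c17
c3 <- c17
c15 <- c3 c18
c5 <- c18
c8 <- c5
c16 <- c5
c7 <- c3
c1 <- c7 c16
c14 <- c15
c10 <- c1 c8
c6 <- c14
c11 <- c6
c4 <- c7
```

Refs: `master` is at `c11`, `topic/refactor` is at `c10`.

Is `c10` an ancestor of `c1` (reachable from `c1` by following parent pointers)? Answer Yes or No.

Ancestors of c1: {c1, c12, c13, c16, c17, c18, c2, c3, c5, c7, c9}.
c10 is not in that set, so it is not an ancestor of c1.

No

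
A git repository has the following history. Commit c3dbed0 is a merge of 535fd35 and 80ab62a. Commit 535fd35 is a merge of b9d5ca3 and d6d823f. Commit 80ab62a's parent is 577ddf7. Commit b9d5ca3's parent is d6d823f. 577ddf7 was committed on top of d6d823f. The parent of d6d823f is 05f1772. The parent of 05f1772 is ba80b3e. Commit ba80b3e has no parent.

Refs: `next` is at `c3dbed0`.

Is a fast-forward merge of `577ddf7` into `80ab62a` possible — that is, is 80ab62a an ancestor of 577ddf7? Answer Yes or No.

No

A fast-forward from 80ab62a to 577ddf7 is possible iff 80ab62a is an ancestor of 577ddf7.
Ancestors of 577ddf7: {05f1772, 577ddf7, ba80b3e, d6d823f}.
80ab62a is not among them, so fast-forward is not possible.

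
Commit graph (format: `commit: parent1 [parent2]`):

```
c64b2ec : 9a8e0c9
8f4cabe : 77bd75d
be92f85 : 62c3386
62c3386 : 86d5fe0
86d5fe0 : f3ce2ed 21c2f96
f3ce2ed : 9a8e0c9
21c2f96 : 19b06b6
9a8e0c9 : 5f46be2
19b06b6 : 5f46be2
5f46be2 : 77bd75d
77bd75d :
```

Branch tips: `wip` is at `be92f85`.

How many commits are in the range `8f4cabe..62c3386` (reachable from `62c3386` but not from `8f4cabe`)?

Reachable from 62c3386: {19b06b6, 21c2f96, 5f46be2, 62c3386, 77bd75d, 86d5fe0, 9a8e0c9, f3ce2ed}.
Reachable from 8f4cabe: {77bd75d, 8f4cabe}.
In 62c3386's history but not 8f4cabe's: {19b06b6, 21c2f96, 5f46be2, 62c3386, 86d5fe0, 9a8e0c9, f3ce2ed} — 7 commits.

7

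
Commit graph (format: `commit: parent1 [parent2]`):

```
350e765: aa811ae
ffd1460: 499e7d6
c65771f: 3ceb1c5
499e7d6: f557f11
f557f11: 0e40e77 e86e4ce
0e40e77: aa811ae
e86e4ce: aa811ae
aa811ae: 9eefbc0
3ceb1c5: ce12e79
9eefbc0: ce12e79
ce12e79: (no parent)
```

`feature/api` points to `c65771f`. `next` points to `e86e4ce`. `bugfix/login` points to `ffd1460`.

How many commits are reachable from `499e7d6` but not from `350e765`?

Reachable from 499e7d6: {0e40e77, 499e7d6, 9eefbc0, aa811ae, ce12e79, e86e4ce, f557f11}.
Reachable from 350e765: {350e765, 9eefbc0, aa811ae, ce12e79}.
In 499e7d6's history but not 350e765's: {0e40e77, 499e7d6, e86e4ce, f557f11} — 4 commits.

4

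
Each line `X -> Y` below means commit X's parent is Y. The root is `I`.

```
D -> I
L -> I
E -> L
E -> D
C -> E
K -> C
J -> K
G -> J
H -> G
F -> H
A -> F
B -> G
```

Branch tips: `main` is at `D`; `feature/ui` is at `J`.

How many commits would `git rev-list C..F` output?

Reachable from F: {C, D, E, F, G, H, I, J, K, L}.
Reachable from C: {C, D, E, I, L}.
In F's history but not C's: {F, G, H, J, K} — 5 commits.

5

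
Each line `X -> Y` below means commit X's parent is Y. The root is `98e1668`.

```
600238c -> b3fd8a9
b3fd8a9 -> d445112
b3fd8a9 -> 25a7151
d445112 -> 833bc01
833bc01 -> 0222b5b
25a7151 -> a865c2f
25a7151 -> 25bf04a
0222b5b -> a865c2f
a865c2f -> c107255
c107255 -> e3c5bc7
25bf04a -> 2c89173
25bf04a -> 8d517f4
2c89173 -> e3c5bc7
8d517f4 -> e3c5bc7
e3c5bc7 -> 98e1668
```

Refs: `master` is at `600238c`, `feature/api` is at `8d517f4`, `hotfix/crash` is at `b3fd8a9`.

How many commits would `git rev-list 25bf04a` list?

Walking parent pointers from 25bf04a: reachable set = {25bf04a, 2c89173, 8d517f4, 98e1668, e3c5bc7}.
That is 5 commits.

5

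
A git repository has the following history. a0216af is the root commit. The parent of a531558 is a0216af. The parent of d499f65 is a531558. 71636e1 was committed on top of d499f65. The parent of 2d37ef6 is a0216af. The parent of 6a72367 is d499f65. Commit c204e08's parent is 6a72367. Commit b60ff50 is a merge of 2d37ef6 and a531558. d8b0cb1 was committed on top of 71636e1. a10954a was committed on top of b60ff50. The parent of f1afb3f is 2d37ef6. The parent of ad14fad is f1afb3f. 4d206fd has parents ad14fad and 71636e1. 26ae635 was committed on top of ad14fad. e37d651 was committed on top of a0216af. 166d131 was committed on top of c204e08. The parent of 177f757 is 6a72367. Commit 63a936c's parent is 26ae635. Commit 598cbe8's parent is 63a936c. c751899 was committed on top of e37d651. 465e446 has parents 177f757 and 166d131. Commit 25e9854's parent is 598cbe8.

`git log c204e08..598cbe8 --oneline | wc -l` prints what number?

Reachable from 598cbe8: {26ae635, 2d37ef6, 598cbe8, 63a936c, a0216af, ad14fad, f1afb3f}.
Reachable from c204e08: {6a72367, a0216af, a531558, c204e08, d499f65}.
In 598cbe8's history but not c204e08's: {26ae635, 2d37ef6, 598cbe8, 63a936c, ad14fad, f1afb3f} — 6 commits.

6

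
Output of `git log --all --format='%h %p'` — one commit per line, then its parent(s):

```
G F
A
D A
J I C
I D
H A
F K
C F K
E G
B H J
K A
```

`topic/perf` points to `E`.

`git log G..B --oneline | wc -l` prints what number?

Reachable from B: {A, B, C, D, F, H, I, J, K}.
Reachable from G: {A, F, G, K}.
In B's history but not G's: {B, C, D, H, I, J} — 6 commits.

6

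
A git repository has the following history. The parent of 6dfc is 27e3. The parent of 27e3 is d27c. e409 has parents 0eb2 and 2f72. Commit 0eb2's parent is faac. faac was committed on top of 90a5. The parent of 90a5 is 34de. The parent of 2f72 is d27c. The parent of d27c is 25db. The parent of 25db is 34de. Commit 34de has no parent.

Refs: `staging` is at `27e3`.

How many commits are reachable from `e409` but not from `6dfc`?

Reachable from e409: {0eb2, 25db, 2f72, 34de, 90a5, d27c, e409, faac}.
Reachable from 6dfc: {25db, 27e3, 34de, 6dfc, d27c}.
In e409's history but not 6dfc's: {0eb2, 2f72, 90a5, e409, faac} — 5 commits.

5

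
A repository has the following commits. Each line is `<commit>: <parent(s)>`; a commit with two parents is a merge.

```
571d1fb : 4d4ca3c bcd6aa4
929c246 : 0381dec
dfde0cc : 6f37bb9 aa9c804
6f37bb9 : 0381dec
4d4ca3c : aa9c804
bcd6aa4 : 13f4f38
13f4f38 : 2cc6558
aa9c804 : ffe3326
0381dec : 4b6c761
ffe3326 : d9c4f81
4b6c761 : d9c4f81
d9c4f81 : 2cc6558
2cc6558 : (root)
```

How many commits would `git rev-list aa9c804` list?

Walking parent pointers from aa9c804: reachable set = {2cc6558, aa9c804, d9c4f81, ffe3326}.
That is 4 commits.

4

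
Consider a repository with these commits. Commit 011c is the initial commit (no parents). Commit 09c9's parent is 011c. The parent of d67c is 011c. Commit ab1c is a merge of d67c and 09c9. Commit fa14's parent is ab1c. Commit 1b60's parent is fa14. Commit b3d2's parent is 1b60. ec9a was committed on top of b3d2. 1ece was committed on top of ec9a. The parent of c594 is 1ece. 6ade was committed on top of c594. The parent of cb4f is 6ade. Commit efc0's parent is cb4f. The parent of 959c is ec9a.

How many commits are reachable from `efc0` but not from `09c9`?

11

Reachable from efc0: {011c, 09c9, 1b60, 1ece, 6ade, ab1c, b3d2, c594, cb4f, d67c, ec9a, efc0, fa14}.
Reachable from 09c9: {011c, 09c9}.
In efc0's history but not 09c9's: {1b60, 1ece, 6ade, ab1c, b3d2, c594, cb4f, d67c, ec9a, efc0, fa14} — 11 commits.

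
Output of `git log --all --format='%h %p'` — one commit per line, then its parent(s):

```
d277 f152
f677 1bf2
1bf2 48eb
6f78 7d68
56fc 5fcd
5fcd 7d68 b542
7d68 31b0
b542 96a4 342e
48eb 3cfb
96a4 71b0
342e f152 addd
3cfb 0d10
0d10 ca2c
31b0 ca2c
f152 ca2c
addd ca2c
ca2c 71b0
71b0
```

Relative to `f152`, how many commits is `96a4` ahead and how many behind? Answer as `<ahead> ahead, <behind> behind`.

1 ahead, 2 behind

Reachable from 96a4: {71b0, 96a4}.
Reachable from f152: {71b0, ca2c, f152}.
Only in 96a4's history (ahead): {96a4} — 1.
Only in f152's history (behind): {ca2c, f152} — 2.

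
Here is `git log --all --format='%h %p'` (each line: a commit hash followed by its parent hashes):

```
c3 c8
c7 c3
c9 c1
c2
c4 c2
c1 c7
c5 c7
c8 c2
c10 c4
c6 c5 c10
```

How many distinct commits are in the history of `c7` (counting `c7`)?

4

Walking parent pointers from c7: reachable set = {c2, c3, c7, c8}.
That is 4 commits.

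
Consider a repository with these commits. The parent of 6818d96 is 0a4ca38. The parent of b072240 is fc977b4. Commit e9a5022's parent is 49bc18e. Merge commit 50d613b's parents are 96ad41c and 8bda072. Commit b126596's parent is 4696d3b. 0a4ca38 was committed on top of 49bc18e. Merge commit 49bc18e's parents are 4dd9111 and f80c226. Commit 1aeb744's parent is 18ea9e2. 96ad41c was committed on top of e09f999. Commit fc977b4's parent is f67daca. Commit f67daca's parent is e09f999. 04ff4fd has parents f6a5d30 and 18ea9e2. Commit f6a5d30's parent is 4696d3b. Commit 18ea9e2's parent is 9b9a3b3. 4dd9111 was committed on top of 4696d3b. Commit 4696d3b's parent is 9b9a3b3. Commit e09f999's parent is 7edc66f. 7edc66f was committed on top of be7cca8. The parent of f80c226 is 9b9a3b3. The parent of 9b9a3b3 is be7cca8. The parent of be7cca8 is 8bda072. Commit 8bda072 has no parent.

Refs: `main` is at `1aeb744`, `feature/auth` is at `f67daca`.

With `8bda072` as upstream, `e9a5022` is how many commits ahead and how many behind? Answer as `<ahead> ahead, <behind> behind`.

Reachable from e9a5022: {4696d3b, 49bc18e, 4dd9111, 8bda072, 9b9a3b3, be7cca8, e9a5022, f80c226}.
Reachable from 8bda072: {8bda072}.
Only in e9a5022's history (ahead): {4696d3b, 49bc18e, 4dd9111, 9b9a3b3, be7cca8, e9a5022, f80c226} — 7.
Only in 8bda072's history (behind): {} — 0.

7 ahead, 0 behind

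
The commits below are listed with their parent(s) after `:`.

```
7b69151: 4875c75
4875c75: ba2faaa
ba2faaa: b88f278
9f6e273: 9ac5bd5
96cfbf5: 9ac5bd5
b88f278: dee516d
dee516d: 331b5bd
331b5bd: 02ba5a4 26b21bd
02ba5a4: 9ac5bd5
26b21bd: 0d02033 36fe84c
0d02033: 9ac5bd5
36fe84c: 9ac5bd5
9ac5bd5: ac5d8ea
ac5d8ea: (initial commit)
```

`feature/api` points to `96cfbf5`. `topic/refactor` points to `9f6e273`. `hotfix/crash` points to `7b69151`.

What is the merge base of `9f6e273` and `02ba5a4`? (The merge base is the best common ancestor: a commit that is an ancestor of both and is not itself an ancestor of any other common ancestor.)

Ancestors of 9f6e273: {9ac5bd5, 9f6e273, ac5d8ea}.
Ancestors of 02ba5a4: {02ba5a4, 9ac5bd5, ac5d8ea}.
Common ancestors: {9ac5bd5, ac5d8ea}.
Among these, 9ac5bd5 is not an ancestor of any other common ancestor — it is the merge base.

9ac5bd5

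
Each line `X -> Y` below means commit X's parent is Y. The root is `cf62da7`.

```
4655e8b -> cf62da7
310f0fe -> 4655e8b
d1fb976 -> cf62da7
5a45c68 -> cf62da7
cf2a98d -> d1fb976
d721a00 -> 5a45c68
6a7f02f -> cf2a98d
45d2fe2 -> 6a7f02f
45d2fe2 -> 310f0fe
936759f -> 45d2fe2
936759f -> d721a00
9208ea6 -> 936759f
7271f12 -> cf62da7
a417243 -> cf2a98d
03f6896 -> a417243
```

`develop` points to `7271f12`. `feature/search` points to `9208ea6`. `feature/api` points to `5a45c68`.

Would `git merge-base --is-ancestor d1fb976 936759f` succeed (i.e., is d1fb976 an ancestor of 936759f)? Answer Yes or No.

Yes

Ancestors of 936759f (commits reachable by following parents): {310f0fe, 45d2fe2, 4655e8b, 5a45c68, 6a7f02f, 936759f, cf2a98d, cf62da7, d1fb976, d721a00}.
d1fb976 is in that set, so it is an ancestor of 936759f.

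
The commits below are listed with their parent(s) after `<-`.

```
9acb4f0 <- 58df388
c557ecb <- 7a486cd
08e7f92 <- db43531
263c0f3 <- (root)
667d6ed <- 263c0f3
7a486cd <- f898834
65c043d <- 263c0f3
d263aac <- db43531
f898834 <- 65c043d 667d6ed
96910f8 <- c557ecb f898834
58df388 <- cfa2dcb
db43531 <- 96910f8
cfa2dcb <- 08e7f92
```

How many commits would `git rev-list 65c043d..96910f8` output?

5

Reachable from 96910f8: {263c0f3, 65c043d, 667d6ed, 7a486cd, 96910f8, c557ecb, f898834}.
Reachable from 65c043d: {263c0f3, 65c043d}.
In 96910f8's history but not 65c043d's: {667d6ed, 7a486cd, 96910f8, c557ecb, f898834} — 5 commits.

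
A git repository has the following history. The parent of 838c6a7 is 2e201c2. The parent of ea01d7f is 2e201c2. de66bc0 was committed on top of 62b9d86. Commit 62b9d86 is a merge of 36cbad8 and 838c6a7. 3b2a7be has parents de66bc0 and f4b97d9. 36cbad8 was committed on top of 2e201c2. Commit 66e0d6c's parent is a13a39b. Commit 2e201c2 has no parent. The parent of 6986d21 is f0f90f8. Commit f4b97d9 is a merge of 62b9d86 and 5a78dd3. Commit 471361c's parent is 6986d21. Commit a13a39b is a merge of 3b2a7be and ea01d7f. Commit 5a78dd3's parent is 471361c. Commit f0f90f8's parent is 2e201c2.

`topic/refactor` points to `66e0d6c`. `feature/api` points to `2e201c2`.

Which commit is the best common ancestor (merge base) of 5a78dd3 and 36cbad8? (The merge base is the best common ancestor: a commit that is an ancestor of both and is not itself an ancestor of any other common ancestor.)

Ancestors of 5a78dd3: {2e201c2, 471361c, 5a78dd3, 6986d21, f0f90f8}.
Ancestors of 36cbad8: {2e201c2, 36cbad8}.
Common ancestors: {2e201c2}.
The only common ancestor is 2e201c2, so it is the merge base.

2e201c2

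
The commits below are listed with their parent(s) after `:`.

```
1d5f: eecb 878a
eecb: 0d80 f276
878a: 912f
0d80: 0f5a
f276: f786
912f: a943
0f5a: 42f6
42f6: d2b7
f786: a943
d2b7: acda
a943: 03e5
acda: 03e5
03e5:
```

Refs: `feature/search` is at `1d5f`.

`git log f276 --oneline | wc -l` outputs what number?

Walking parent pointers from f276: reachable set = {03e5, a943, f276, f786}.
That is 4 commits.

4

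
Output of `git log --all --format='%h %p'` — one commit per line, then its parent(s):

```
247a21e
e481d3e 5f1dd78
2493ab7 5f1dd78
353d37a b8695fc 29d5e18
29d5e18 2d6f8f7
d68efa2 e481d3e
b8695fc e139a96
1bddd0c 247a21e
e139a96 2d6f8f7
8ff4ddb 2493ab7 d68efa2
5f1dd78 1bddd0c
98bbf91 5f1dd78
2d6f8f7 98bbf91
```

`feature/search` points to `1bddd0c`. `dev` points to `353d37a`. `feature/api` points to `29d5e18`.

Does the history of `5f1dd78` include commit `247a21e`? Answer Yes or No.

Yes

Ancestors of 5f1dd78 (commits reachable by following parents): {1bddd0c, 247a21e, 5f1dd78}.
247a21e is in that set, so it is an ancestor of 5f1dd78.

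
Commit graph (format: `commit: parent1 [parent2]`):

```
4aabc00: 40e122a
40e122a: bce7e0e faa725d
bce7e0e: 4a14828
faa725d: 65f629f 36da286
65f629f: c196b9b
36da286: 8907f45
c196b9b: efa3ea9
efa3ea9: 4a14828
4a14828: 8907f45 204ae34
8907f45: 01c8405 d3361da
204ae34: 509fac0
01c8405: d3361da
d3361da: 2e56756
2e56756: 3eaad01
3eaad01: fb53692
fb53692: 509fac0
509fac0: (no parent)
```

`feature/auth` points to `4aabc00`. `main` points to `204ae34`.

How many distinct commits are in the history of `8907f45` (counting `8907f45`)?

7

Walking parent pointers from 8907f45: reachable set = {01c8405, 2e56756, 3eaad01, 509fac0, 8907f45, d3361da, fb53692}.
That is 7 commits.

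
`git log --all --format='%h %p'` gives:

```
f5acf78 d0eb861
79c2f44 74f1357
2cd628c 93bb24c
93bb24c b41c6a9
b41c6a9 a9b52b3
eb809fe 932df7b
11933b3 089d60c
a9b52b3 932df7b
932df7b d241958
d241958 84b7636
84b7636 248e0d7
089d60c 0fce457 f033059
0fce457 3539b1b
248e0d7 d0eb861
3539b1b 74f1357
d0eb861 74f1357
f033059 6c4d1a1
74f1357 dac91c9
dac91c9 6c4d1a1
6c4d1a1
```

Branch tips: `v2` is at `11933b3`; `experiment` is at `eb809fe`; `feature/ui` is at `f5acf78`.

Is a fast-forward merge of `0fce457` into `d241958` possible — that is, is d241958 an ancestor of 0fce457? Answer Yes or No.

No

A fast-forward from d241958 to 0fce457 is possible iff d241958 is an ancestor of 0fce457.
Ancestors of 0fce457: {0fce457, 3539b1b, 6c4d1a1, 74f1357, dac91c9}.
d241958 is not among them, so fast-forward is not possible.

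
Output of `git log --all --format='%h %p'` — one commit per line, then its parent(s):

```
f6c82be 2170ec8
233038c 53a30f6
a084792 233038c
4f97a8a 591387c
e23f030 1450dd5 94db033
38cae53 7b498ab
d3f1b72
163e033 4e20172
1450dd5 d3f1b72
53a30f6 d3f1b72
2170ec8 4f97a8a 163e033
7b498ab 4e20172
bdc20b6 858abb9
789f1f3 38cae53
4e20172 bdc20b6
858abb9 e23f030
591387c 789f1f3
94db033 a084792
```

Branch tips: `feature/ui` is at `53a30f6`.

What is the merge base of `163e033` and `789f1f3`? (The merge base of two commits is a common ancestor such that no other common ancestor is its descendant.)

4e20172

Ancestors of 163e033: {1450dd5, 163e033, 233038c, 4e20172, 53a30f6, 858abb9, 94db033, a084792, bdc20b6, d3f1b72, e23f030}.
Ancestors of 789f1f3: {1450dd5, 233038c, 38cae53, 4e20172, 53a30f6, 789f1f3, 7b498ab, 858abb9, 94db033, a084792, bdc20b6, d3f1b72, e23f030}.
Common ancestors: {1450dd5, 233038c, 4e20172, 53a30f6, 858abb9, 94db033, a084792, bdc20b6, d3f1b72, e23f030}.
Among these, 4e20172 is not an ancestor of any other common ancestor — it is the merge base.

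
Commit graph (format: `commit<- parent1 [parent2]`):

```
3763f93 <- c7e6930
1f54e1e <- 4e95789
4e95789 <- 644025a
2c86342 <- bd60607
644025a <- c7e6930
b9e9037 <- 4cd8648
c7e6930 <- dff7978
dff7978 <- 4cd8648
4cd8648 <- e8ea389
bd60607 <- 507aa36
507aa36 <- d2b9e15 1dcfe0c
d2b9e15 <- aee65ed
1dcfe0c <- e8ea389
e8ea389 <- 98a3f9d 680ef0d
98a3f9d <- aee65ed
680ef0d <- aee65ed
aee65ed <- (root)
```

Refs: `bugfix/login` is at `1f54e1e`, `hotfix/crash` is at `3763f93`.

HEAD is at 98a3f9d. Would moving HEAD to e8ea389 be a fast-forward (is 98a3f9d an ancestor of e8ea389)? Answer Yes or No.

A fast-forward from 98a3f9d to e8ea389 is possible iff 98a3f9d is an ancestor of e8ea389.
Ancestors of e8ea389: {680ef0d, 98a3f9d, aee65ed, e8ea389}.
98a3f9d is among them, so fast-forward is possible.

Yes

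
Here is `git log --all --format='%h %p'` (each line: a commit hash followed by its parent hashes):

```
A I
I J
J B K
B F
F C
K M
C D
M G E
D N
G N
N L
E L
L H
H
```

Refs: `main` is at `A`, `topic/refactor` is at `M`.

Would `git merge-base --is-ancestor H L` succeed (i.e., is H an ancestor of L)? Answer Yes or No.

Yes

Ancestors of L (commits reachable by following parents): {H, L}.
H is in that set, so it is an ancestor of L.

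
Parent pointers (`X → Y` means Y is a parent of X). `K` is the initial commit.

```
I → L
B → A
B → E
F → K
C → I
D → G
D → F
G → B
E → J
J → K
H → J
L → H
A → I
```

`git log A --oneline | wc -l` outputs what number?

6

Walking parent pointers from A: reachable set = {A, H, I, J, K, L}.
That is 6 commits.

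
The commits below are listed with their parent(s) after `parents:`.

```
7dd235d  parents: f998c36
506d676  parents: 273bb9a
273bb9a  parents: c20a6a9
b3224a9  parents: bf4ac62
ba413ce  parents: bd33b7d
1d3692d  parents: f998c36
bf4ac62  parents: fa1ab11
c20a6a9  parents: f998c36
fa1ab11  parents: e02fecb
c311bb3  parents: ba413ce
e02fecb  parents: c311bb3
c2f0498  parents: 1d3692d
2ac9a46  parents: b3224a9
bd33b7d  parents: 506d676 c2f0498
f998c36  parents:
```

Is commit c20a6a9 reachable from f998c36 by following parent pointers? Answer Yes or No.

No

Ancestors of f998c36: {f998c36}.
c20a6a9 is not in that set, so it is not an ancestor of f998c36.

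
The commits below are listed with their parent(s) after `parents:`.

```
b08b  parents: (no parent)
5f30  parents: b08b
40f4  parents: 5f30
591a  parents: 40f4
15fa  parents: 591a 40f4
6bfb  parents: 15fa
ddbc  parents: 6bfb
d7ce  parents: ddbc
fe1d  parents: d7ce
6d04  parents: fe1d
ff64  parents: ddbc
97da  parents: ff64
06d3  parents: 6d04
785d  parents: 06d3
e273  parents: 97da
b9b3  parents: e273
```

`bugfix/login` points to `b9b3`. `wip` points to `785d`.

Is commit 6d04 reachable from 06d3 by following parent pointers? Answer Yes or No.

Yes

Ancestors of 06d3 (commits reachable by following parents): {06d3, 15fa, 40f4, 591a, 5f30, 6bfb, 6d04, b08b, d7ce, ddbc, fe1d}.
6d04 is in that set, so it is an ancestor of 06d3.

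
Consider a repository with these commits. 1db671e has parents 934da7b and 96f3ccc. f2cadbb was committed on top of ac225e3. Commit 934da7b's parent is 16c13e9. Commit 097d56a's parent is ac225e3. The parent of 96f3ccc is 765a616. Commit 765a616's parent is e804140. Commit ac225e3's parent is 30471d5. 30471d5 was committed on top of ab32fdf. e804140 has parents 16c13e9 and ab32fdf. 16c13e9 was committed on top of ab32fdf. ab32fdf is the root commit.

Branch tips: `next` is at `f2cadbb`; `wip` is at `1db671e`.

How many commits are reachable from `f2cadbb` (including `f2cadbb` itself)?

Walking parent pointers from f2cadbb: reachable set = {30471d5, ab32fdf, ac225e3, f2cadbb}.
That is 4 commits.

4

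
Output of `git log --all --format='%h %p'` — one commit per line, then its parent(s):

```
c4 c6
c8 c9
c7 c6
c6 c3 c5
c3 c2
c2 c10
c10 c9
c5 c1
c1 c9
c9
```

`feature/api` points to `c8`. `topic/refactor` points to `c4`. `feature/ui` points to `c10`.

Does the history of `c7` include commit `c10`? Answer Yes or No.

Ancestors of c7 (commits reachable by following parents): {c1, c10, c2, c3, c5, c6, c7, c9}.
c10 is in that set, so it is an ancestor of c7.

Yes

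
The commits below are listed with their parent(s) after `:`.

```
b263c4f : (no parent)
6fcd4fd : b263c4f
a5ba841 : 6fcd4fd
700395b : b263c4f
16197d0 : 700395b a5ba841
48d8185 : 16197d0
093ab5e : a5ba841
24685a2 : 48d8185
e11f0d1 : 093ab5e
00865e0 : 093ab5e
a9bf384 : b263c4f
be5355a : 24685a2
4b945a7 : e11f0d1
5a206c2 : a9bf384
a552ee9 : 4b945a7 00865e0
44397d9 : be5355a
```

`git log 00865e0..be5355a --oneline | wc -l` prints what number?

5

Reachable from be5355a: {16197d0, 24685a2, 48d8185, 6fcd4fd, 700395b, a5ba841, b263c4f, be5355a}.
Reachable from 00865e0: {00865e0, 093ab5e, 6fcd4fd, a5ba841, b263c4f}.
In be5355a's history but not 00865e0's: {16197d0, 24685a2, 48d8185, 700395b, be5355a} — 5 commits.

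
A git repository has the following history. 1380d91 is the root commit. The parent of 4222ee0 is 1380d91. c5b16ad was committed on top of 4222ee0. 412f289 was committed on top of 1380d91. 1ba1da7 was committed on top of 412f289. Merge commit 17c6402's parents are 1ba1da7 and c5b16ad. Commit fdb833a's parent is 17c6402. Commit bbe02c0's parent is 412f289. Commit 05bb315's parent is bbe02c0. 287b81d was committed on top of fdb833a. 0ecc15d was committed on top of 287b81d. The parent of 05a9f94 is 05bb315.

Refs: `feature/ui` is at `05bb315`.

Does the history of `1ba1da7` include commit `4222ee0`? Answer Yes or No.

Ancestors of 1ba1da7: {1380d91, 1ba1da7, 412f289}.
4222ee0 is not in that set, so it is not an ancestor of 1ba1da7.

No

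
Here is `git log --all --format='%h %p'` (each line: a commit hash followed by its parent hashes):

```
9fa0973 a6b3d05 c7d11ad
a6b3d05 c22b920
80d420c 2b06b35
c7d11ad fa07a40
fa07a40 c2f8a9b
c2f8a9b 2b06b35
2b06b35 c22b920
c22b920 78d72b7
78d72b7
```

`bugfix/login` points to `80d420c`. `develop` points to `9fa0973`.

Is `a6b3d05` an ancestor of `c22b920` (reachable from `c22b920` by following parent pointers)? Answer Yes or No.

No

Ancestors of c22b920: {78d72b7, c22b920}.
a6b3d05 is not in that set, so it is not an ancestor of c22b920.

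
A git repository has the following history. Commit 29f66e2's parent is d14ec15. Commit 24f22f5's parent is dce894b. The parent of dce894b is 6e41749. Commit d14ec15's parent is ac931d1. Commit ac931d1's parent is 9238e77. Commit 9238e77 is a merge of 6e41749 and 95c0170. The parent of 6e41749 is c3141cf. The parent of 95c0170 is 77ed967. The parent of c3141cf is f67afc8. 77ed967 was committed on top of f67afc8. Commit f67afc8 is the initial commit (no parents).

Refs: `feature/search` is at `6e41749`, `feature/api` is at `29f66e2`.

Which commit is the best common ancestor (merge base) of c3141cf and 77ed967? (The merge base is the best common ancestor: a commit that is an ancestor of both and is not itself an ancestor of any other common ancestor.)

f67afc8

Ancestors of c3141cf: {c3141cf, f67afc8}.
Ancestors of 77ed967: {77ed967, f67afc8}.
Common ancestors: {f67afc8}.
The only common ancestor is f67afc8, so it is the merge base.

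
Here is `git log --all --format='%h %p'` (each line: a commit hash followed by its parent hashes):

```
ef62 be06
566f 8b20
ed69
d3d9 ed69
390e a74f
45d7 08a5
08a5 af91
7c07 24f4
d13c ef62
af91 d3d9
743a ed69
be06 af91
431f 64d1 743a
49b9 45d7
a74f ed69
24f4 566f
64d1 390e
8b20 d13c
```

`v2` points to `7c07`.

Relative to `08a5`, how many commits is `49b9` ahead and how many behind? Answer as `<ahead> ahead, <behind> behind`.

2 ahead, 0 behind

Reachable from 49b9: {08a5, 45d7, 49b9, af91, d3d9, ed69}.
Reachable from 08a5: {08a5, af91, d3d9, ed69}.
Only in 49b9's history (ahead): {45d7, 49b9} — 2.
Only in 08a5's history (behind): {} — 0.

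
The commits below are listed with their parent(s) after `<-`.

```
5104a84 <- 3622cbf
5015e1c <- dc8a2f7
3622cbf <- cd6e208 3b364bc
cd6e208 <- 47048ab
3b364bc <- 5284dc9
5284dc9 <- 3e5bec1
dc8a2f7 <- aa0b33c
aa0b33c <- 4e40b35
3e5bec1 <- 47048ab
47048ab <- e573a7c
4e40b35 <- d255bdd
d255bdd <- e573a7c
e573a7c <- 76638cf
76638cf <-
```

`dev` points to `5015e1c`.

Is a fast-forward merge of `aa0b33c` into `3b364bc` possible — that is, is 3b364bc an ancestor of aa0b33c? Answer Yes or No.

No

A fast-forward from 3b364bc to aa0b33c is possible iff 3b364bc is an ancestor of aa0b33c.
Ancestors of aa0b33c: {4e40b35, 76638cf, aa0b33c, d255bdd, e573a7c}.
3b364bc is not among them, so fast-forward is not possible.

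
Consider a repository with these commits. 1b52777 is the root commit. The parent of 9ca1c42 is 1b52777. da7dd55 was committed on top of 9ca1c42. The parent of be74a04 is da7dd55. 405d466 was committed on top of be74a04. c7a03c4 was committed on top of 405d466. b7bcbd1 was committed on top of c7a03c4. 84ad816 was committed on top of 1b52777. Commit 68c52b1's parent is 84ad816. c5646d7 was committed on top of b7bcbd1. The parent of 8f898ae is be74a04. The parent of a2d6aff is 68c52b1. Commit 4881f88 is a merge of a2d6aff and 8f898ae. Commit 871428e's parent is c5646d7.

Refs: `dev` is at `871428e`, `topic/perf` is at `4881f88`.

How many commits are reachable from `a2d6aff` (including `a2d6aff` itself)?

4

Walking parent pointers from a2d6aff: reachable set = {1b52777, 68c52b1, 84ad816, a2d6aff}.
That is 4 commits.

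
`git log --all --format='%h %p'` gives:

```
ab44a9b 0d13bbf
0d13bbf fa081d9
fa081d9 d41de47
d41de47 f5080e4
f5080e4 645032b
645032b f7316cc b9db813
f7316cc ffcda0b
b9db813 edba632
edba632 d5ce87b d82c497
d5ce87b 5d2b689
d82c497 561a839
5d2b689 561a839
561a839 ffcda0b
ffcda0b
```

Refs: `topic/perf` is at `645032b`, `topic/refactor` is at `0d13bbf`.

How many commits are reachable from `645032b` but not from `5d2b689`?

Reachable from 645032b: {561a839, 5d2b689, 645032b, b9db813, d5ce87b, d82c497, edba632, f7316cc, ffcda0b}.
Reachable from 5d2b689: {561a839, 5d2b689, ffcda0b}.
In 645032b's history but not 5d2b689's: {645032b, b9db813, d5ce87b, d82c497, edba632, f7316cc} — 6 commits.

6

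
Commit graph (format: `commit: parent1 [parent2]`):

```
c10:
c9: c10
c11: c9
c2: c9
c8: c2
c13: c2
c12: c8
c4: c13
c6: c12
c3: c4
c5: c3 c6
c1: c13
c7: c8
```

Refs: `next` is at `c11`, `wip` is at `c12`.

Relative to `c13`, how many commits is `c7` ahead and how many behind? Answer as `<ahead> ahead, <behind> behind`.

Reachable from c7: {c10, c2, c7, c8, c9}.
Reachable from c13: {c10, c13, c2, c9}.
Only in c7's history (ahead): {c7, c8} — 2.
Only in c13's history (behind): {c13} — 1.

2 ahead, 1 behind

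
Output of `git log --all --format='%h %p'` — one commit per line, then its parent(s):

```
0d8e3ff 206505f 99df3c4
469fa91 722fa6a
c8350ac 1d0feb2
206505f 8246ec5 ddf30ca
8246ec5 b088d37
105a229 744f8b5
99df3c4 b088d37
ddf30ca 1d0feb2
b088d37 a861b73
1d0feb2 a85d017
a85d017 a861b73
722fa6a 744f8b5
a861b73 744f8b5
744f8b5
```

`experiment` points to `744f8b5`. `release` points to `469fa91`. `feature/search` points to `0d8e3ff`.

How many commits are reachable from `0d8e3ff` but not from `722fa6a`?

Reachable from 0d8e3ff: {0d8e3ff, 1d0feb2, 206505f, 744f8b5, 8246ec5, 99df3c4, a85d017, a861b73, b088d37, ddf30ca}.
Reachable from 722fa6a: {722fa6a, 744f8b5}.
In 0d8e3ff's history but not 722fa6a's: {0d8e3ff, 1d0feb2, 206505f, 8246ec5, 99df3c4, a85d017, a861b73, b088d37, ddf30ca} — 9 commits.

9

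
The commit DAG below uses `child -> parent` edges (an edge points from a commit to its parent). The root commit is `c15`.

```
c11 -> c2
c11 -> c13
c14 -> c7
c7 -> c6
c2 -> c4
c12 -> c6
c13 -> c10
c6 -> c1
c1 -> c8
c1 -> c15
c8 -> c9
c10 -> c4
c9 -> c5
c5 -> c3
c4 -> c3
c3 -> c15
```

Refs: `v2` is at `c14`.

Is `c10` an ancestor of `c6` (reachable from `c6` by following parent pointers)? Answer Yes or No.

No

Ancestors of c6: {c1, c15, c3, c5, c6, c8, c9}.
c10 is not in that set, so it is not an ancestor of c6.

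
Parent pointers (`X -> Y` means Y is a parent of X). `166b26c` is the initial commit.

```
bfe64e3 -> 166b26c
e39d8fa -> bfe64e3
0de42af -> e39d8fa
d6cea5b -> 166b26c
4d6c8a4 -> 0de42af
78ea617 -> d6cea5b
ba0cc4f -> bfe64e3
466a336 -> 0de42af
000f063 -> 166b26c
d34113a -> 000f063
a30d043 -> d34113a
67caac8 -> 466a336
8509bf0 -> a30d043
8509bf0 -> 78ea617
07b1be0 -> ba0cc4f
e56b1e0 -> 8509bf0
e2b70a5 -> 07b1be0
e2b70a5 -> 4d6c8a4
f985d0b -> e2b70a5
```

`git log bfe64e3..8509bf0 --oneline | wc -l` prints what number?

6

Reachable from 8509bf0: {000f063, 166b26c, 78ea617, 8509bf0, a30d043, d34113a, d6cea5b}.
Reachable from bfe64e3: {166b26c, bfe64e3}.
In 8509bf0's history but not bfe64e3's: {000f063, 78ea617, 8509bf0, a30d043, d34113a, d6cea5b} — 6 commits.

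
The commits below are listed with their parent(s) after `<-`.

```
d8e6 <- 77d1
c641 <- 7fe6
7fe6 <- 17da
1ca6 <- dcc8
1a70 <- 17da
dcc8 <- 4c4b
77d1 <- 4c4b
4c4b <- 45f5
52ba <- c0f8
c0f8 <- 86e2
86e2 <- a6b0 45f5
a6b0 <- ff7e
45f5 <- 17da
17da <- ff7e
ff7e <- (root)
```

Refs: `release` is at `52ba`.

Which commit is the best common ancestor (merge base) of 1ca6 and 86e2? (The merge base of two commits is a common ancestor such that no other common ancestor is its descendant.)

45f5

Ancestors of 1ca6: {17da, 1ca6, 45f5, 4c4b, dcc8, ff7e}.
Ancestors of 86e2: {17da, 45f5, 86e2, a6b0, ff7e}.
Common ancestors: {17da, 45f5, ff7e}.
Among these, 45f5 is not an ancestor of any other common ancestor — it is the merge base.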